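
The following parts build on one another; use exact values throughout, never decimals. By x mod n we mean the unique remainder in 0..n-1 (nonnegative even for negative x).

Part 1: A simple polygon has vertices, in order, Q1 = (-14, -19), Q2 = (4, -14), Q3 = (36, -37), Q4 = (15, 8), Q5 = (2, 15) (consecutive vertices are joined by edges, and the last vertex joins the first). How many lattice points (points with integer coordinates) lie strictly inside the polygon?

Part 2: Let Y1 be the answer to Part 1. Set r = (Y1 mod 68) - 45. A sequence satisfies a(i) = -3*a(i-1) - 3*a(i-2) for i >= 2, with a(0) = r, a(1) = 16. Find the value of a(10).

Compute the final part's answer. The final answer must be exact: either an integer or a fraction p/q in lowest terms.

972

Part 1: cross terms: (-14*-14 - 4*-19)=272, (4*-37 - 36*-14)=356, (36*8 - 15*-37)=843, (15*15 - 2*8)=209, (2*-19 - -14*15)=172; twice the area = |1852| = 1852; area = 926; boundary points = 1 + 1 + 3 + 1 + 2 = 8; strictly interior points = area - boundary/2 + 1 = 923; answer 923
Part 2: Y1 = 923; r = -6; a(2) = -3*(16) - 3*(-6) = -30; iterating: a(2)=-30, a(3)=42, a(4)=-36, a(5)=-18, a(6)=162, a(7)=-432, a(8)=810, a(9)=-1134, a(10)=972; answer 972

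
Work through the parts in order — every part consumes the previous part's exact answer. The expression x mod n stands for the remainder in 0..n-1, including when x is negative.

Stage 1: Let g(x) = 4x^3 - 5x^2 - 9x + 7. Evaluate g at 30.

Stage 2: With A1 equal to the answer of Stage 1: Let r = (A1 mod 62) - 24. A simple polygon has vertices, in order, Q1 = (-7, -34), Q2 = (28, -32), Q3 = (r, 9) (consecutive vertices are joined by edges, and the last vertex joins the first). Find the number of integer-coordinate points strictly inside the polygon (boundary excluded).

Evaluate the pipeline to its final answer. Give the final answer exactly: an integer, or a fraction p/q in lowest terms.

Stage 1: 4*(30)^3 - 5*(30)^2 - 9*(30)^1 + 7 = (108000) + (-4500) + (-270) + (7) = 103237; answer 103237
Stage 2: A1 = 103237; r = -17; cross terms: (-7*-32 - 28*-34)=1176, (28*9 - -17*-32)=-292, (-17*-34 - -7*9)=641; twice the area = |1525| = 1525; area = 1525/2; boundary points = 1 + 1 + 1 = 3; strictly interior points = area - boundary/2 + 1 = 762; answer 762

762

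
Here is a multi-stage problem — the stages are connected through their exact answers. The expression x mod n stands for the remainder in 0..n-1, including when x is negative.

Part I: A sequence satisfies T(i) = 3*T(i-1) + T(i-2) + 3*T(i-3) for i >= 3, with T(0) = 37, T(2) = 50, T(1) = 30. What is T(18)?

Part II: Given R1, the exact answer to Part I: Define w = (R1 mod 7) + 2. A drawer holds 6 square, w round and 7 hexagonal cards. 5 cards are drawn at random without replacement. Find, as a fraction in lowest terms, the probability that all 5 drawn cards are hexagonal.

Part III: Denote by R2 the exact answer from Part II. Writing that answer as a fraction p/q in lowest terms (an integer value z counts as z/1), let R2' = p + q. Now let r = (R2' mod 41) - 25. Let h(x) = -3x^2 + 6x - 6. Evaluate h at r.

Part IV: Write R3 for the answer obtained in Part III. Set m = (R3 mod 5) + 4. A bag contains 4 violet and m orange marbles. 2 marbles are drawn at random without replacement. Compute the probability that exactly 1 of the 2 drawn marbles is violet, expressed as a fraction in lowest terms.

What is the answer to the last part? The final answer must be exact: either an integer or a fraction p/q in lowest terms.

Part I: T(3) = 3*(50) + 1*(30) + 3*(37) = 291; iterating: T(3)=291, T(4)=1013, T(5)=3480, T(6)=12326, T(7)=43497, T(8)=153257, T(9)=540246, T(10)=1904486, T(11)=6713475, T(12)=23665649, T(13)=83423880, T(14)=294077714, T(15)=1036653969, T(16)=3654311261, T(17)=12881820894, T(18)=45409735850; answer 45409735850
Part II: R1 = 45409735850; w = 5; total draws C(18,5) = 8568; favorable C(7,5) = 21; P = 1/408; answer 1/408
Part III: R2 = 1/408; threaded value p + q = 409; r = 15; -3*(15)^2 + 6*(15)^1 - 6 = (-675) + (90) + (-6) = -591; answer -591
Part IV: R3 = -591; m = 8; total draws C(12,2) = 66; favorable C(4,1)*C(8,1) = 32; P = 16/33; answer 16/33

16/33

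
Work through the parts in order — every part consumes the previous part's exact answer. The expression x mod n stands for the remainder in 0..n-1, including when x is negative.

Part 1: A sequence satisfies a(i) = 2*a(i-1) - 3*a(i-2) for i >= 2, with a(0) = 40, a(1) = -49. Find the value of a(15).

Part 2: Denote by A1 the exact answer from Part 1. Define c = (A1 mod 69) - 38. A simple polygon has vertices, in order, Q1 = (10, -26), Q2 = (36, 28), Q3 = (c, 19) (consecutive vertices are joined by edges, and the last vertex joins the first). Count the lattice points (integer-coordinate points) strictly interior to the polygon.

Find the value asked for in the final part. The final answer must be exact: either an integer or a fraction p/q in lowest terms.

Part 1: a(2) = 2*(-49) - 3*(40) = -218; iterating: a(2)=-218, a(3)=-289, a(4)=76, a(5)=1019, a(6)=1810, a(7)=563, a(8)=-4304, a(9)=-10297, a(10)=-7682, a(11)=15527, a(12)=54100, a(13)=61619, a(14)=-39062, a(15)=-262981; answer -262981
Part 2: A1 = -262981; c = 9; cross terms: (10*28 - 36*-26)=1216, (36*19 - 9*28)=432, (9*-26 - 10*19)=-424; twice the area = |1224| = 1224; area = 612; boundary points = 2 + 9 + 1 = 12; strictly interior points = area - boundary/2 + 1 = 607; answer 607

607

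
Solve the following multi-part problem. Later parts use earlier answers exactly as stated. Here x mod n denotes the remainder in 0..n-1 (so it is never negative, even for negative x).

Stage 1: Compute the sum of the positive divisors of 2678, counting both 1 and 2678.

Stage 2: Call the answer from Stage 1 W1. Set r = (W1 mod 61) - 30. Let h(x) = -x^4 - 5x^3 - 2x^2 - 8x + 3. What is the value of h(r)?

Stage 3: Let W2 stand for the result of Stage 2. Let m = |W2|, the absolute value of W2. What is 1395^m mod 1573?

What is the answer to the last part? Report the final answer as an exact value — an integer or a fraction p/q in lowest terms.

433

Stage 1: 2678 = 2 * 13 * 103; sigma = (1 + 2) * (1 + 13) * (1 + 103) = 3 * 14 * 104 = 4368; answer 4368
Stage 2: W1 = 4368; r = 7; -1*(7)^4 - 5*(7)^3 - 2*(7)^2 - 8*(7)^1 + 3 = (-2401) + (-1715) + (-98) + (-56) + (3) = -4267; answer -4267
Stage 3: W2 = -4267; m = 4267; squarings mod 1573: 1395^1=1395, 1395^2=224, 1395^4=1413, 1395^8=432, 1395^16=1010, 1395^32=796, 1395^64=1270, 1395^128=575, 1395^256=295, 1395^512=510, 1395^1024=555, 1395^2048=1290, 1395^4096=1439; 1395^4267 = 1395^1 * 1395^2 * 1395^8 * 1395^32 * 1395^128 * 1395^4096 = 433 (mod 1573); answer 433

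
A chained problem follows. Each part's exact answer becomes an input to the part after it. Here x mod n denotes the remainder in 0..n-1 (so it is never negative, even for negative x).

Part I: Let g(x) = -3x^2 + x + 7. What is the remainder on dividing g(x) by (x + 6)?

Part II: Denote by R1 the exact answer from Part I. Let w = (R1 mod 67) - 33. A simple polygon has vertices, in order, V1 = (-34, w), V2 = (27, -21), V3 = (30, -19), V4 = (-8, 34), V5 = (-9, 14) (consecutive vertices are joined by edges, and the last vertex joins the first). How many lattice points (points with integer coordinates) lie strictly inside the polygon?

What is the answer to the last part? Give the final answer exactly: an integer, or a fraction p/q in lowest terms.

Part I: remainder = value at the root: -3*(-6)^2 + 1*(-6)^1 + 7 = (-108) + (-6) + (7) = -107; answer -107
Part II: R1 = -107; w = -6; cross terms: (-34*-21 - 27*-6)=876, (27*-19 - 30*-21)=117, (30*34 - -8*-19)=868, (-8*14 - -9*34)=194, (-9*-6 - -34*14)=530; twice the area = |2585| = 2585; area = 2585/2; boundary points = 1 + 1 + 1 + 1 + 5 = 9; strictly interior points = area - boundary/2 + 1 = 1289; answer 1289

1289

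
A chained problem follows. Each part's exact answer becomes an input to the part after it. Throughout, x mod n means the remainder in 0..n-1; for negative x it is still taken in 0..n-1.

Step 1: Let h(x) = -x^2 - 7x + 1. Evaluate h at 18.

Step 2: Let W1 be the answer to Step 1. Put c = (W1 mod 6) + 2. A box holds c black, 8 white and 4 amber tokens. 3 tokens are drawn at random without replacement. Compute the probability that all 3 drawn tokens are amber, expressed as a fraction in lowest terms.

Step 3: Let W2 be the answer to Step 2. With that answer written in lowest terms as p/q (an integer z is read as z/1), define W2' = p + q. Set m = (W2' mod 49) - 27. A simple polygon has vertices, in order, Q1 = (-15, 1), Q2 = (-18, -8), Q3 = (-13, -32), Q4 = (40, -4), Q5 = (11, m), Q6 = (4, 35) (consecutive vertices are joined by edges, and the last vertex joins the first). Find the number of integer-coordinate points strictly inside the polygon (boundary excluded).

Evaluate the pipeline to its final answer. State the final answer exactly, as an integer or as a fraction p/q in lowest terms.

Step 1: -1*(18)^2 - 7*(18)^1 + 1 = (-324) + (-126) + (1) = -449; answer -449
Step 2: W1 = -449; c = 3; total draws C(15,3) = 455; favorable C(4,3) = 4; P = 4/455; answer 4/455
Step 3: W2 = 4/455; threaded value p + q = 459; m = -9; cross terms: (-15*-8 - -18*1)=138, (-18*-32 - -13*-8)=472, (-13*-4 - 40*-32)=1332, (40*-9 - 11*-4)=-316, (11*35 - 4*-9)=421, (4*1 - -15*35)=529; twice the area = |2576| = 2576; area = 1288; boundary points = 3 + 1 + 1 + 1 + 1 + 1 = 8; strictly interior points = area - boundary/2 + 1 = 1285; answer 1285

1285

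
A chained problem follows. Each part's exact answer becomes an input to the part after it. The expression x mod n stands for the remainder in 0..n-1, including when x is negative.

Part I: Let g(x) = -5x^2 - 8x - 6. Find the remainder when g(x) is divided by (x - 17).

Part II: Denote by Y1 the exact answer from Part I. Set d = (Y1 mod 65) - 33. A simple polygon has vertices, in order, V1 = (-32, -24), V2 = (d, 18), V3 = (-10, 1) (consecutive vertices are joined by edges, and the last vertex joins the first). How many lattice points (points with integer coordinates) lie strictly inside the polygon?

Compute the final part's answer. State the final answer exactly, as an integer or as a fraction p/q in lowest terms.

Part I: remainder = value at the root: -5*(17)^2 - 8*(17)^1 - 6 = (-1445) + (-136) + (-6) = -1587; answer -1587
Part II: Y1 = -1587; d = 5; cross terms: (-32*18 - 5*-24)=-456, (5*1 - -10*18)=185, (-10*-24 - -32*1)=272; twice the area = |1| = 1; area = 1/2; boundary points = 1 + 1 + 1 = 3; strictly interior points = area - boundary/2 + 1 = 0; answer 0

0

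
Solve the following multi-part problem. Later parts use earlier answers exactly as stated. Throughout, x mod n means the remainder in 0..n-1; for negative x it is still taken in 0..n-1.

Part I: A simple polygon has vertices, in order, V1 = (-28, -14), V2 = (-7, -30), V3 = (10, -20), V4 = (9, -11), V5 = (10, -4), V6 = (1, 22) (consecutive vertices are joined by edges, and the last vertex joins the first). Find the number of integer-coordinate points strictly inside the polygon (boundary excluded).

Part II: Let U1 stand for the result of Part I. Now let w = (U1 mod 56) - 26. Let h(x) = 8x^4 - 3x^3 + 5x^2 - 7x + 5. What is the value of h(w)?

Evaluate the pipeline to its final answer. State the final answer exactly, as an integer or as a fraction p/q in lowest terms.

537973

Part I: cross terms: (-28*-30 - -7*-14)=742, (-7*-20 - 10*-30)=440, (10*-11 - 9*-20)=70, (9*-4 - 10*-11)=74, (10*22 - 1*-4)=224, (1*-14 - -28*22)=602; twice the area = |2152| = 2152; area = 1076; boundary points = 1 + 1 + 1 + 1 + 1 + 1 = 6; strictly interior points = area - boundary/2 + 1 = 1074; answer 1074
Part II: U1 = 1074; w = -16; 8*(-16)^4 - 3*(-16)^3 + 5*(-16)^2 - 7*(-16)^1 + 5 = (524288) + (12288) + (1280) + (112) + (5) = 537973; answer 537973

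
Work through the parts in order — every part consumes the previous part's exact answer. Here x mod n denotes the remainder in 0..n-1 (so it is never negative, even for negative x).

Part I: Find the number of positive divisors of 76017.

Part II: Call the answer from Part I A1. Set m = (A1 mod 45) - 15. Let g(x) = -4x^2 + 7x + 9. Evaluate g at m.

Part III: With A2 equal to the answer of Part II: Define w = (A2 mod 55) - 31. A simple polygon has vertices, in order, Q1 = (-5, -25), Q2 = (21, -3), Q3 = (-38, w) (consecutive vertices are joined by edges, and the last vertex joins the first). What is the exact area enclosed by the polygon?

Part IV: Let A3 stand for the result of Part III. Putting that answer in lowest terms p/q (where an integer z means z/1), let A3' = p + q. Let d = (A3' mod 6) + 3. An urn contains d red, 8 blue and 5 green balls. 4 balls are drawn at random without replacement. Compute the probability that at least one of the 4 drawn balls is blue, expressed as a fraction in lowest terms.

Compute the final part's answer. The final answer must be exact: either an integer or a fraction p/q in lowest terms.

Part I: 76017 = 3 * 25339; number of divisors = (1+1) * (1+1) = 4; answer 4
Part II: A1 = 4; m = -11; -4*(-11)^2 + 7*(-11)^1 + 9 = (-484) + (-77) + (9) = -552; answer -552
Part III: A2 = -552; w = 22; cross terms: (-5*-3 - 21*-25)=540, (21*22 - -38*-3)=348, (-38*-25 - -5*22)=1060; twice the area = |1948| = 1948; area = 974; answer 974
Part IV: A3 = 974; threaded value p + q = 975; d = 6; total draws C(19,4) = 3876; complement C(11,4) = 330; favorable 3876 - 330 = 3546; P = 591/646; answer 591/646

591/646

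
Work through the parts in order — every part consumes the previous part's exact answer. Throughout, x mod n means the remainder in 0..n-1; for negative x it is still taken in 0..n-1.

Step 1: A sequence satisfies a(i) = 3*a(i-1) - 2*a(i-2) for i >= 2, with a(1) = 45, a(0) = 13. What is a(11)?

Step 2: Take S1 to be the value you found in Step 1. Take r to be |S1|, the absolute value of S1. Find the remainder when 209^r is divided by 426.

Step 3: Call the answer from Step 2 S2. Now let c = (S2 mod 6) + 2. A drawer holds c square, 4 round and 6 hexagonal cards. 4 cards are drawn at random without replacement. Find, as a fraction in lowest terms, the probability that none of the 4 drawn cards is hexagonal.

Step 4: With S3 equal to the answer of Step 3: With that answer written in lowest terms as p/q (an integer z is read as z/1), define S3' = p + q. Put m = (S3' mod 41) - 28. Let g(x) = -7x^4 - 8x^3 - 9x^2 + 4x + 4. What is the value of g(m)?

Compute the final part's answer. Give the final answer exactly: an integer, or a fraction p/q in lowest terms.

Step 1: a(2) = 3*(45) - 2*(13) = 109; iterating: a(2)=109, a(3)=237, a(4)=493, a(5)=1005, a(6)=2029, a(7)=4077, a(8)=8173, a(9)=16365, a(10)=32749, a(11)=65517; answer 65517
Step 2: S1 = 65517; r = 65517; squarings mod 426: 209^1=209, 209^2=229, 209^4=43, 209^8=145, 209^16=151, 209^32=223, 209^64=313, 209^128=415, 209^256=121, 209^512=157, 209^1024=367, 209^2048=73, 209^4096=217, 209^8192=229, 209^16384=43, 209^32768=145; 209^65517 = 209^1 * 209^4 * 209^8 * 209^32 * 209^64 * 209^128 * 209^256 * 209^512 * 209^1024 * 209^2048 * 209^4096 * 209^8192 * 209^16384 * 209^32768 = 203 (mod 426); answer 203
Step 3: S2 = 203; c = 7; total draws C(17,4) = 2380; favorable C(11,4) = 330; P = 33/238; answer 33/238
Step 4: S3 = 33/238; threaded value p + q = 271; m = -3; -7*(-3)^4 - 8*(-3)^3 - 9*(-3)^2 + 4*(-3)^1 + 4 = (-567) + (216) + (-81) + (-12) + (4) = -440; answer -440

-440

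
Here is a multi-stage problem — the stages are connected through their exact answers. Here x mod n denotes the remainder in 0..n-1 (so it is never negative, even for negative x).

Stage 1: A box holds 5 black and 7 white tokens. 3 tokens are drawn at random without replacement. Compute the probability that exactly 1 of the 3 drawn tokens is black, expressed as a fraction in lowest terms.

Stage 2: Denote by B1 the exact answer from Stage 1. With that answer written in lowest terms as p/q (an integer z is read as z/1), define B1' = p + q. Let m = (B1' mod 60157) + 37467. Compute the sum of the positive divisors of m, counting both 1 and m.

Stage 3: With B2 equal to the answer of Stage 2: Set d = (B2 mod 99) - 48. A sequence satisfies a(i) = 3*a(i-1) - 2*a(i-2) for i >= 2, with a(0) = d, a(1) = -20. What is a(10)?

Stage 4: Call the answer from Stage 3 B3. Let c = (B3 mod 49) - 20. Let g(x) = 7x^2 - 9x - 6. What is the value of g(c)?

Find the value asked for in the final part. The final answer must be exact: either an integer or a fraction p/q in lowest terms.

Stage 1: total draws C(12,3) = 220; favorable C(5,1)*C(7,2) = 105; P = 21/44; answer 21/44
Stage 2: B1 = 21/44; threaded value p + q = 65; m = 37532; 37532 = 2^2 * 11 * 853; sigma = (1 + 2 + 4) * (1 + 11) * (1 + 853) = 7 * 12 * 854 = 71736; answer 71736
Stage 3: B2 = 71736; d = 12; a(2) = 3*(-20) - 2*(12) = -84; iterating: a(2)=-84, a(3)=-212, a(4)=-468, a(5)=-980, a(6)=-2004, a(7)=-4052, a(8)=-8148, a(9)=-16340, a(10)=-32724; answer -32724
Stage 4: B3 = -32724; c = -12; 7*(-12)^2 - 9*(-12)^1 - 6 = (1008) + (108) + (-6) = 1110; answer 1110

1110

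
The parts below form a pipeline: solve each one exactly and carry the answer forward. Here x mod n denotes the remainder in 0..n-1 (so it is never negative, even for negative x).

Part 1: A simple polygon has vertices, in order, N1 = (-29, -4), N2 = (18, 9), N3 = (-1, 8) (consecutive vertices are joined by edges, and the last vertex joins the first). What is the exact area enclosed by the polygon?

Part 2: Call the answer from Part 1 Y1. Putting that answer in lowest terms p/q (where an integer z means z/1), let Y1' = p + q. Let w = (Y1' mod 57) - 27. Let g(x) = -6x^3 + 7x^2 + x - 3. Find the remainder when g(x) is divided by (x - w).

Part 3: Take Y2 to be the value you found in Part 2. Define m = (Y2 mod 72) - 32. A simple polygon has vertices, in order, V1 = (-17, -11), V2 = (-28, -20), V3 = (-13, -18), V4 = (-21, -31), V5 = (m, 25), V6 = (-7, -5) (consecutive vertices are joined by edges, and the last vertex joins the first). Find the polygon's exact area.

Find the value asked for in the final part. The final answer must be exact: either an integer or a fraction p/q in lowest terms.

Part 1: cross terms: (-29*9 - 18*-4)=-189, (18*8 - -1*9)=153, (-1*-4 - -29*8)=236; twice the area = |200| = 200; area = 100; answer 100
Part 2: Y1 = 100; threaded value p + q = 101; w = 17; remainder = value at the root: -6*(17)^3 + 7*(17)^2 + 1*(17)^1 - 3 = (-29478) + (2023) + (17) + (-3) = -27441; answer -27441
Part 3: Y2 = -27441; m = 31; cross terms: (-17*-20 - -28*-11)=32, (-28*-18 - -13*-20)=244, (-13*-31 - -21*-18)=25, (-21*25 - 31*-31)=436, (31*-5 - -7*25)=20, (-7*-11 - -17*-5)=-8; twice the area = |749| = 749; area = 749/2; answer 749/2

749/2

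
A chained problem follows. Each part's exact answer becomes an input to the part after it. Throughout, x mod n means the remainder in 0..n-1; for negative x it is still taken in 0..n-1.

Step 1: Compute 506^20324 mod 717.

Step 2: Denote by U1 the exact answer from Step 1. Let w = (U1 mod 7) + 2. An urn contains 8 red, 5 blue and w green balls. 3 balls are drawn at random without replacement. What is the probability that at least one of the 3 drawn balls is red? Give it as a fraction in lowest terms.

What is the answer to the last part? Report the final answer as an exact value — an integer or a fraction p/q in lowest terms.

Step 1: squarings mod 717: 506^1=506, 506^2=67, 506^4=187, 506^8=553, 506^16=367, 506^32=610, 506^64=694, 506^128=529, 506^256=211, 506^512=67, 506^1024=187, 506^2048=553, 506^4096=367, 506^8192=610, 506^16384=694; 506^20324 = 506^4 * 506^32 * 506^64 * 506^256 * 506^512 * 506^1024 * 506^2048 * 506^16384 = 529 (mod 717); answer 529
Step 2: U1 = 529; w = 6; total draws C(19,3) = 969; complement C(11,3) = 165; favorable 969 - 165 = 804; P = 268/323; answer 268/323

268/323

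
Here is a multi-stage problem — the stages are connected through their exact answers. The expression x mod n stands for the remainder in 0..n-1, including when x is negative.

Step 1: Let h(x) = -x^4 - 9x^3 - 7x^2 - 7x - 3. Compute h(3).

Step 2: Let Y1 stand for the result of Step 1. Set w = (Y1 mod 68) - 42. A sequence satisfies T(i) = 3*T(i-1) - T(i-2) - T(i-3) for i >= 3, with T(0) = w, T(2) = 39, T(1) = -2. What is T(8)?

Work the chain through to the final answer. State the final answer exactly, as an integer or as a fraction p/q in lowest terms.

8831

Step 1: -1*(3)^4 - 9*(3)^3 - 7*(3)^2 - 7*(3)^1 - 3 = (-81) + (-243) + (-63) + (-21) + (-3) = -411; answer -411
Step 2: Y1 = -411; w = 23; T(3) = 3*(39) - 1*(-2) - 1*(23) = 96; iterating: T(3)=96, T(4)=251, T(5)=618, T(6)=1507, T(7)=3652, T(8)=8831; answer 8831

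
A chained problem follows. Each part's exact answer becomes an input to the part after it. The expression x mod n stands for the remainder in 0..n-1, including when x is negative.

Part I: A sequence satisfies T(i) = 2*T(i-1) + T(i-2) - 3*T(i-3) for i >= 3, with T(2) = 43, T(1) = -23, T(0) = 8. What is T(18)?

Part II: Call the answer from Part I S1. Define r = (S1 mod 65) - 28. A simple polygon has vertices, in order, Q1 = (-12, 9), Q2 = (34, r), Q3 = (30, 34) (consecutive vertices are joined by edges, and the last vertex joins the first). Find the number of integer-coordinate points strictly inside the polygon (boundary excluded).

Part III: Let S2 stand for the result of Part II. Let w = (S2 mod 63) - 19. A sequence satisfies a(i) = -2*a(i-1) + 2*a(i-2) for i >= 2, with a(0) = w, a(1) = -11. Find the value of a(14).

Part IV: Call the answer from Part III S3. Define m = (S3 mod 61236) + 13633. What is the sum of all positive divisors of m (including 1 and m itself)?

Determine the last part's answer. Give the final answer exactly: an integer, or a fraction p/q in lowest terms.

27120

Part I: T(3) = 2*(43) + 1*(-23) - 3*(8) = 39; iterating: T(3)=39, T(4)=190, T(5)=290, T(6)=653, T(7)=1026, T(8)=1835, T(9)=2737, T(10)=4231, T(11)=5694, T(12)=7408, T(13)=7817, T(14)=5960, T(15)=-2487, T(16)=-22465, T(17)=-65297, T(18)=-145598; answer -145598
Part II: S1 = -145598; r = -26; cross terms: (-12*-26 - 34*9)=6, (34*34 - 30*-26)=1936, (30*9 - -12*34)=678; twice the area = |2620| = 2620; area = 1310; boundary points = 1 + 4 + 1 = 6; strictly interior points = area - boundary/2 + 1 = 1308; answer 1308
Part III: S2 = 1308; w = 29; a(2) = -2*(-11) + 2*(29) = 80; iterating: a(2)=80, a(3)=-182, a(4)=524, a(5)=-1412, a(6)=3872, a(7)=-10568, a(8)=28880, a(9)=-78896, a(10)=215552, a(11)=-588896, a(12)=1608896, a(13)=-4395584, a(14)=12008960; answer 12008960
Part IV: S3 = 12008960; m = 20337; 20337 = 3 * 6779; sigma = (1 + 3) * (1 + 6779) = 4 * 6780 = 27120; answer 27120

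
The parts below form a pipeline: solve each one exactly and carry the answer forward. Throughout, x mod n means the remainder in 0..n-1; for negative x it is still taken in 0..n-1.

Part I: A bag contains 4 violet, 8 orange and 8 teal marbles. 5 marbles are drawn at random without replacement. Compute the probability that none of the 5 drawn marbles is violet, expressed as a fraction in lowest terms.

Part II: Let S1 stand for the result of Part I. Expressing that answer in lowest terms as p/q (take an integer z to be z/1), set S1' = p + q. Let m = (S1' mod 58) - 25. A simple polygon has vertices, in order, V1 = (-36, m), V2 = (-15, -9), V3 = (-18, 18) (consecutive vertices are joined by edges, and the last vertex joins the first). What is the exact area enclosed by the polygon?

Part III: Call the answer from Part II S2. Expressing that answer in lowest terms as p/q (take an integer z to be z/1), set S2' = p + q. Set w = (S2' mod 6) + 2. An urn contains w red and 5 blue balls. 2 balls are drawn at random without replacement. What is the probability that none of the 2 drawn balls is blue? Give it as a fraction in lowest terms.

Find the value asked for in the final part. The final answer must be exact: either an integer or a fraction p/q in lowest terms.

7/22

Part I: total draws C(20,5) = 15504; favorable C(16,5) = 4368; P = 91/323; answer 91/323
Part II: S1 = 91/323; threaded value p + q = 414; m = -17; cross terms: (-36*-9 - -15*-17)=69, (-15*18 - -18*-9)=-432, (-18*-17 - -36*18)=954; twice the area = |591| = 591; area = 591/2; answer 591/2
Part III: S2 = 591/2; threaded value p + q = 593; w = 7; total draws C(12,2) = 66; favorable C(7,2) = 21; P = 7/22; answer 7/22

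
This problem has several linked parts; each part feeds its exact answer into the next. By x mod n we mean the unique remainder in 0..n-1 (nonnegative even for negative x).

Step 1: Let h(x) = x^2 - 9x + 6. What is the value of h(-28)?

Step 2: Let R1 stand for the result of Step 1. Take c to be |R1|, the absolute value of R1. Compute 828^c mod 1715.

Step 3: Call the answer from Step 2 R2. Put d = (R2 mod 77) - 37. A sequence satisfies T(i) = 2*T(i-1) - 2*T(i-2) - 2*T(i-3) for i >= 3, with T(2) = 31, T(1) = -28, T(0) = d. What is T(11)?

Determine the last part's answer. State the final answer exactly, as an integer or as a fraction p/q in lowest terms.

Step 1: 1*(-28)^2 - 9*(-28)^1 + 6 = (784) + (252) + (6) = 1042; answer 1042
Step 2: R1 = 1042; c = 1042; squarings mod 1715: 828^1=828, 828^2=1299, 828^4=1556, 828^8=1271, 828^16=1626, 828^32=1061, 828^64=681, 828^128=711, 828^256=1311, 828^512=291, 828^1024=646; 828^1042 = 828^2 * 828^16 * 828^1024 = 114 (mod 1715); answer 114
Step 3: R2 = 114; d = 0; T(3) = 2*(31) - 2*(-28) - 2*(0) = 118; iterating: T(3)=118, T(4)=230, T(5)=162, T(6)=-372, T(7)=-1528, T(8)=-2636, T(9)=-1472, T(10)=5384, T(11)=18984; answer 18984

18984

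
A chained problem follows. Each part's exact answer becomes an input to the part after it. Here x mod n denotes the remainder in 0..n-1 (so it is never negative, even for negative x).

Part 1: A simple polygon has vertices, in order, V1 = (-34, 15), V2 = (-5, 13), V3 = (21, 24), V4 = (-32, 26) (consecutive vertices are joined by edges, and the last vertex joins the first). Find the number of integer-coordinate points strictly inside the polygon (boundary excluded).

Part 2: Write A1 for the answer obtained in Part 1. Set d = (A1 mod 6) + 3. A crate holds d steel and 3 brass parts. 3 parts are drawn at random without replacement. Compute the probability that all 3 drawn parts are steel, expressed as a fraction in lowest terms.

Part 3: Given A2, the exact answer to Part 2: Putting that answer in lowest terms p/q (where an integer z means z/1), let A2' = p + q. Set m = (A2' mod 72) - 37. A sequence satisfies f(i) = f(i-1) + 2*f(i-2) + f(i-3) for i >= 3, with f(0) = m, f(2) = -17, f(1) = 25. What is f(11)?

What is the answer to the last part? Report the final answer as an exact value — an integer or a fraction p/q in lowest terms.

5298

Part 1: cross terms: (-34*13 - -5*15)=-367, (-5*24 - 21*13)=-393, (21*26 - -32*24)=1314, (-32*15 - -34*26)=404; twice the area = |958| = 958; area = 479; boundary points = 1 + 1 + 1 + 1 = 4; strictly interior points = area - boundary/2 + 1 = 478; answer 478
Part 2: A1 = 478; d = 7; total draws C(10,3) = 120; favorable C(7,3) = 35; P = 7/24; answer 7/24
Part 3: A2 = 7/24; threaded value p + q = 31; m = -6; f(3) = 1*(-17) + 2*(25) + 1*(-6) = 27; iterating: f(3)=27, f(4)=18, f(5)=55, f(6)=118, f(7)=246, f(8)=537, f(9)=1147, f(10)=2467, f(11)=5298; answer 5298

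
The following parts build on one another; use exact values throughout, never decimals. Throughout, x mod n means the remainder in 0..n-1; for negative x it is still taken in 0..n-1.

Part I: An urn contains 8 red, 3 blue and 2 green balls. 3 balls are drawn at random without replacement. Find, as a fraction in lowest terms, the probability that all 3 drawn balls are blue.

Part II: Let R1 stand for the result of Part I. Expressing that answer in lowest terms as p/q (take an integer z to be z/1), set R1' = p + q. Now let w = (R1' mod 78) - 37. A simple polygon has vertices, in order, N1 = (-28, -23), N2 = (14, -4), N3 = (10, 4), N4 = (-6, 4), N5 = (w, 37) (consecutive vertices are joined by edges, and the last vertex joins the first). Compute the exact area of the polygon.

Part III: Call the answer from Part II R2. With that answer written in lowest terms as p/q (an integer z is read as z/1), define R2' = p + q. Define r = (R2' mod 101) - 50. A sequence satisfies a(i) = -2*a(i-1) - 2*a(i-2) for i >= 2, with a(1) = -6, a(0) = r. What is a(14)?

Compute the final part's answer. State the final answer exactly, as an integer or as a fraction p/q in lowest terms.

Part I: total draws C(13,3) = 286; favorable C(3,3) = 1; P = 1/286; answer 1/286
Part II: R1 = 1/286; threaded value p + q = 287; w = 16; cross terms: (-28*-4 - 14*-23)=434, (14*4 - 10*-4)=96, (10*4 - -6*4)=64, (-6*37 - 16*4)=-286, (16*-23 - -28*37)=668; twice the area = |976| = 976; area = 488; answer 488
Part III: R2 = 488; threaded value p + q = 489; r = 35; a(2) = -2*(-6) - 2*(35) = -58; iterating: a(2)=-58, a(3)=128, a(4)=-140, a(5)=24, a(6)=232, a(7)=-512, a(8)=560, a(9)=-96, a(10)=-928, a(11)=2048, a(12)=-2240, a(13)=384, a(14)=3712; answer 3712

3712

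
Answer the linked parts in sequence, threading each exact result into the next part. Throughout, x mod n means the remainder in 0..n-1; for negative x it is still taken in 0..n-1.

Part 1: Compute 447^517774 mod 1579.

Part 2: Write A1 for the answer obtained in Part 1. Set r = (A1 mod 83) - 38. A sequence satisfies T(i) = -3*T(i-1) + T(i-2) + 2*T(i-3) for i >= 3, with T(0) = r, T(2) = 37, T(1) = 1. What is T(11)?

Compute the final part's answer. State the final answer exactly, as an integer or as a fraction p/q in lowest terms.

Part 1: squarings mod 1579: 447^1=447, 447^2=855, 447^4=1527, 447^8=1125, 447^16=846, 447^32=429, 447^64=877, 447^128=156, 447^256=651, 447^512=629, 447^1024=891, 447^2048=1223, 447^4096=416, 447^8192=945, 447^16384=890, 447^32768=1021, 447^65536=301, 447^131072=598, 447^262144=750; 447^517774 = 447^2 * 447^4 * 447^8 * 447^128 * 447^512 * 447^1024 * 447^8192 * 447^16384 * 447^32768 * 447^65536 * 447^131072 * 447^262144 = 570 (mod 1579); answer 570
Part 2: A1 = 570; r = 34; T(3) = -3*(37) + 1*(1) + 2*(34) = -42; iterating: T(3)=-42, T(4)=165, T(5)=-463, T(6)=1470, T(7)=-4543, T(8)=14173, T(9)=-44122, T(10)=137453, T(11)=-428135; answer -428135

-428135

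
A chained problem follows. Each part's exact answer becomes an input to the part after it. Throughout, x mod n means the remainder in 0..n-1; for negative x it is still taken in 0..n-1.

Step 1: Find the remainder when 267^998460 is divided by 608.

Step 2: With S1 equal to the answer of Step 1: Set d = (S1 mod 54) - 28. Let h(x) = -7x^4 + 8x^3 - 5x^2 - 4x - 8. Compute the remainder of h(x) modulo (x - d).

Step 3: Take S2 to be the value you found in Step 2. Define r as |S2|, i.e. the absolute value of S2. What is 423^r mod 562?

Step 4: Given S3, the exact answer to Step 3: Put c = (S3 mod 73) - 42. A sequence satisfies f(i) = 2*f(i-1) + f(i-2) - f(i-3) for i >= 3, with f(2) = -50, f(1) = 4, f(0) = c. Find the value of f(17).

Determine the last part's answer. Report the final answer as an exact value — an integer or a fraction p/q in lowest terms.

Step 1: squarings mod 608: 267^1=267, 267^2=153, 267^4=305, 267^8=1, 267^16=1, 267^32=1, 267^64=1, 267^128=1, 267^256=1, 267^512=1, 267^1024=1, 267^2048=1, 267^4096=1, 267^8192=1, 267^16384=1, 267^32768=1, 267^65536=1, 267^131072=1, 267^262144=1, 267^524288=1; 267^998460 = 267^4 * 267^8 * 267^16 * 267^32 * 267^1024 * 267^2048 * 267^4096 * 267^8192 * 267^65536 * 267^131072 * 267^262144 * 267^524288 = 305 (mod 608); answer 305
Step 2: S1 = 305; d = 7; remainder = value at the root: -7*(7)^4 + 8*(7)^3 - 5*(7)^2 - 4*(7)^1 - 8 = (-16807) + (2744) + (-245) + (-28) + (-8) = -14344; answer -14344
Step 3: S2 = -14344; r = 14344; squarings mod 562: 423^1=423, 423^2=213, 423^4=409, 423^8=367, 423^16=371, 423^32=513, 423^64=153, 423^128=367, 423^256=371, 423^512=513, 423^1024=153, 423^2048=367, 423^4096=371, 423^8192=513; 423^14344 = 423^8 * 423^2048 * 423^4096 * 423^8192 = 153 (mod 562); answer 153
Step 4: S3 = 153; c = -35; f(3) = 2*(-50) + 1*(4) - 1*(-35) = -61; iterating: f(3)=-61, f(4)=-176, f(5)=-363, f(6)=-841, f(7)=-1869, f(8)=-4216, f(9)=-9460, f(10)=-21267, f(11)=-47778, f(12)=-107363, f(13)=-241237, f(14)=-542059, f(15)=-1217992, f(16)=-2736806, f(17)=-6149545; answer -6149545

-6149545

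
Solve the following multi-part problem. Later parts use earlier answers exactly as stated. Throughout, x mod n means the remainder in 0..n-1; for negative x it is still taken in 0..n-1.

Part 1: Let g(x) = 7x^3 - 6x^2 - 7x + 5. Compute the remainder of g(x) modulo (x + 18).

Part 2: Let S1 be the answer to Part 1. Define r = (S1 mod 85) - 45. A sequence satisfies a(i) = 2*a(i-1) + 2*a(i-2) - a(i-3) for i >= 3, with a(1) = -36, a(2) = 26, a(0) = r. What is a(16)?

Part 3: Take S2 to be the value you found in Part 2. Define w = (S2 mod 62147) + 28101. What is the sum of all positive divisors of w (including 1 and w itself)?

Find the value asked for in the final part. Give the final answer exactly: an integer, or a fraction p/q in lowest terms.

75516

Part 1: remainder = value at the root: 7*(-18)^3 - 6*(-18)^2 - 7*(-18)^1 + 5 = (-40824) + (-1944) + (126) + (5) = -42637; answer -42637
Part 2: S1 = -42637; r = -12; a(3) = 2*(26) + 2*(-36) - 1*(-12) = -8; iterating: a(3)=-8, a(4)=72, a(5)=102, a(6)=356, a(7)=844, a(8)=2298, a(9)=5928, a(10)=15608, a(11)=40774, a(12)=106836, a(13)=279612, a(14)=732122, a(15)=1916632, a(16)=5017896; answer 5017896
Part 3: S2 = 5017896; w = 74237; 74237 = 61 * 1217; sigma = (1 + 61) * (1 + 1217) = 62 * 1218 = 75516; answer 75516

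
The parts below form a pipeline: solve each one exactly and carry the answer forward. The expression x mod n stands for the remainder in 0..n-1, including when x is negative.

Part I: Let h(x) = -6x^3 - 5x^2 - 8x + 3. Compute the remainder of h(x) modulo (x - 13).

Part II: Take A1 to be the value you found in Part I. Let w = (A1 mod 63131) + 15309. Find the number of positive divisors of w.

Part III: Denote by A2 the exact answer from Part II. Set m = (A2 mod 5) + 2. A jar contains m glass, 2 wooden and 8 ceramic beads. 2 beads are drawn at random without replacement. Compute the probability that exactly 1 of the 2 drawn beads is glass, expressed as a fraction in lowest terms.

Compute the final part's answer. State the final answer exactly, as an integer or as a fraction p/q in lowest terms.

Part I: remainder = value at the root: -6*(13)^3 - 5*(13)^2 - 8*(13)^1 + 3 = (-13182) + (-845) + (-104) + (3) = -14128; answer -14128
Part II: A1 = -14128; w = 64312; 64312 = 2^3 * 8039; number of divisors = (3+1) * (1+1) = 8; answer 8
Part III: A2 = 8; m = 5; total draws C(15,2) = 105; favorable C(5,1)*C(10,1) = 50; P = 10/21; answer 10/21

10/21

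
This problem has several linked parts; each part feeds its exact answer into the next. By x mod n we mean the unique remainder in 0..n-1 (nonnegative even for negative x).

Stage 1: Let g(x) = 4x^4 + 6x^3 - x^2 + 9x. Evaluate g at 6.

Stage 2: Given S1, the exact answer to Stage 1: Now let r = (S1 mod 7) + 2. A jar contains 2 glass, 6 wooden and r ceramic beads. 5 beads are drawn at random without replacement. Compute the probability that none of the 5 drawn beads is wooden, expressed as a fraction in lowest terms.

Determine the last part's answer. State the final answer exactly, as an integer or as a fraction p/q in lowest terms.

Stage 1: 4*(6)^4 + 6*(6)^3 - 1*(6)^2 + 9*(6)^1 = (5184) + (1296) + (-36) + (54) = 6498; answer 6498
Stage 2: S1 = 6498; r = 4; total draws C(12,5) = 792; favorable C(6,5) = 6; P = 1/132; answer 1/132

1/132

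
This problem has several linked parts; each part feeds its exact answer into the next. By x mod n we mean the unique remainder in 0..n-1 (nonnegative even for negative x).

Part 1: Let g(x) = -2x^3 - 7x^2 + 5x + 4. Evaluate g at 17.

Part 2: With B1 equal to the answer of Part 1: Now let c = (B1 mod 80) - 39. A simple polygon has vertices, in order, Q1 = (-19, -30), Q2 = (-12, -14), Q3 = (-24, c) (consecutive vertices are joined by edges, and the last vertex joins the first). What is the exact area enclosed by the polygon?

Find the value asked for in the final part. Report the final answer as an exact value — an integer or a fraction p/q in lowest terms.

Part 1: -2*(17)^3 - 7*(17)^2 + 5*(17)^1 + 4 = (-9826) + (-2023) + (85) + (4) = -11760; answer -11760
Part 2: B1 = -11760; c = -39; cross terms: (-19*-14 - -12*-30)=-94, (-12*-39 - -24*-14)=132, (-24*-30 - -19*-39)=-21; twice the area = |17| = 17; area = 17/2; answer 17/2

17/2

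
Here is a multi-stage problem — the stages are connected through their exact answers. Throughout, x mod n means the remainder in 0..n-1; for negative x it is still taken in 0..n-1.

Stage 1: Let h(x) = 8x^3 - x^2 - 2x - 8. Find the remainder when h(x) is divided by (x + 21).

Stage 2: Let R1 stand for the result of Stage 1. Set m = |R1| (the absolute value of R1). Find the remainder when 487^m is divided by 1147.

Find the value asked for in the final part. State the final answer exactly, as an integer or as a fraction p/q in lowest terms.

Stage 1: remainder = value at the root: 8*(-21)^3 - 1*(-21)^2 - 2*(-21)^1 - 8 = (-74088) + (-441) + (42) + (-8) = -74495; answer -74495
Stage 2: R1 = -74495; m = 74495; squarings mod 1147: 487^1=487, 487^2=887, 487^4=1074, 487^8=741, 487^16=815, 487^32=112, 487^64=1074, 487^128=741, 487^256=815, 487^512=112, 487^1024=1074, 487^2048=741, 487^4096=815, 487^8192=112, 487^16384=1074, 487^32768=741, 487^65536=815; 487^74495 = 487^1 * 487^2 * 487^4 * 487^8 * 487^16 * 487^32 * 487^64 * 487^128 * 487^512 * 487^8192 * 487^65536 = 68 (mod 1147); answer 68

68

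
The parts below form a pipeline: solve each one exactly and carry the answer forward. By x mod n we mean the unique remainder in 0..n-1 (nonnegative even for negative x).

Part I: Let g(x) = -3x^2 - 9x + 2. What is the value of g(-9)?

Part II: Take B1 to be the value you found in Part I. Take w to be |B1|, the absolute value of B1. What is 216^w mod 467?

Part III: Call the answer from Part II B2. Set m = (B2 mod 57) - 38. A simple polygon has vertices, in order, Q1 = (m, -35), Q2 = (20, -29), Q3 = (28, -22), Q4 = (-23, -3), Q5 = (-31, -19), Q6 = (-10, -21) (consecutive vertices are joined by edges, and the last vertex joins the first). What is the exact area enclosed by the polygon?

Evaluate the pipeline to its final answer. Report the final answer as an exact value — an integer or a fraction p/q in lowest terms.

1493/2

Part I: -3*(-9)^2 - 9*(-9)^1 + 2 = (-243) + (81) + (2) = -160; answer -160
Part II: B1 = -160; w = 160; squarings mod 467: 216^1=216, 216^2=423, 216^4=68, 216^8=421, 216^16=248, 216^32=327, 216^64=453, 216^128=196; 216^160 = 216^32 * 216^128 = 113 (mod 467); answer 113
Part III: B2 = 113; m = 18; cross terms: (18*-29 - 20*-35)=178, (20*-22 - 28*-29)=372, (28*-3 - -23*-22)=-590, (-23*-19 - -31*-3)=344, (-31*-21 - -10*-19)=461, (-10*-35 - 18*-21)=728; twice the area = |1493| = 1493; area = 1493/2; answer 1493/2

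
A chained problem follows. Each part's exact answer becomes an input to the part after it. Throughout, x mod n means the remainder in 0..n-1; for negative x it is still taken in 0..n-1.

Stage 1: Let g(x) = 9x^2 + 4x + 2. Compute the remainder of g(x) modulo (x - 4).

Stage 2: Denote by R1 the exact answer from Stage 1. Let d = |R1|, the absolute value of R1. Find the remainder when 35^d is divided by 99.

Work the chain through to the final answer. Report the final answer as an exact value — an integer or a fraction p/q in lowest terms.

37

Stage 1: remainder = value at the root: 9*(4)^2 + 4*(4)^1 + 2 = (144) + (16) + (2) = 162; answer 162
Stage 2: R1 = 162; d = 162; squarings mod 99: 35^1=35, 35^2=37, 35^4=82, 35^8=91, 35^16=64, 35^32=37, 35^64=82, 35^128=91; 35^162 = 35^2 * 35^32 * 35^128 = 37 (mod 99); answer 37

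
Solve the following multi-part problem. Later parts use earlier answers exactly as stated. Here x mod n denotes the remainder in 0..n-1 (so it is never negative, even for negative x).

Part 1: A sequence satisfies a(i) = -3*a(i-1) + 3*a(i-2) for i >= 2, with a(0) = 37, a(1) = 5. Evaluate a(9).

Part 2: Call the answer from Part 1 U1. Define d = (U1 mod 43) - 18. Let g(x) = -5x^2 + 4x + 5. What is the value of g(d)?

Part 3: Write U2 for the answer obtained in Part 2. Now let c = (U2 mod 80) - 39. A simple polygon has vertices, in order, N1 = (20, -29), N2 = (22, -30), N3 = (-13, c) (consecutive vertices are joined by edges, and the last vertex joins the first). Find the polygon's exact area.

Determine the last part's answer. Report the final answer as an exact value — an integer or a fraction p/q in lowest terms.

Part 1: a(2) = -3*(5) + 3*(37) = 96; iterating: a(2)=96, a(3)=-273, a(4)=1107, a(5)=-4140, a(6)=15741, a(7)=-59643, a(8)=226152, a(9)=-857385; answer -857385
Part 2: U1 = -857385; d = 17; -5*(17)^2 + 4*(17)^1 + 5 = (-1445) + (68) + (5) = -1372; answer -1372
Part 3: U2 = -1372; c = 29; cross terms: (20*-30 - 22*-29)=38, (22*29 - -13*-30)=248, (-13*-29 - 20*29)=-203; twice the area = |83| = 83; area = 83/2; answer 83/2

83/2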